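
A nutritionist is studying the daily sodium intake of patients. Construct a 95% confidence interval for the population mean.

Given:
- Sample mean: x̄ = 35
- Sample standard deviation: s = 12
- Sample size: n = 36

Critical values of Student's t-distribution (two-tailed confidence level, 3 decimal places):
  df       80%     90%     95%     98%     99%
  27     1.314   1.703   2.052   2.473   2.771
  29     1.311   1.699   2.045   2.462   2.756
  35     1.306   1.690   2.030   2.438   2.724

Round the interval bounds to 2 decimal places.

The population standard deviation σ is unknown (only the sample standard deviation s is given), so use a t-interval with df = n - 1 = 36 - 1 = 35.

For 95% confidence with df = 35, t* = 2.030 (from t-table)

Standard error: SE = s/√n = 12/√36 = 2.000000

Margin of error: E = t* × SE = 2.030 × 2.000000 = 4.0600

T-interval: x̄ ± E = 35 ± 4.0600 = (30.9400, 39.0600)

Rounded to 2 decimal places:

(30.94, 39.06)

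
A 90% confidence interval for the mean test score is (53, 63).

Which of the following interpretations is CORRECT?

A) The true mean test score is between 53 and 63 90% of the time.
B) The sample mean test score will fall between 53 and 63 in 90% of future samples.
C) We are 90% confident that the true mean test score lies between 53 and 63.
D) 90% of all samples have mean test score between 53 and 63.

A confidence interval represents our confidence in the procedure, not a probability statement about the parameter.

Key concept: If we repeated this sampling process many times and computed a 90% CI each time, about 90% of those intervals would contain the true population parameter.

For this specific interval (53, 63):
- Midpoint (point estimate): 58
- Margin of error: 5

The correct interpretation is the one stating confidence that the true parameter lies in the interval — option C.

C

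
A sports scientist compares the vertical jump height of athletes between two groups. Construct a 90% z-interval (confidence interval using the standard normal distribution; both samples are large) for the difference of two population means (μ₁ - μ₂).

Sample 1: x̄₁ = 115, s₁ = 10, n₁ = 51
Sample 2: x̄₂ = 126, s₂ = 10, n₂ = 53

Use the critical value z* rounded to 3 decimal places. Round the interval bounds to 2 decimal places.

Both samples are large (n₁ = 51 ≥ 30, n₂ = 53 ≥ 30), so a z-interval for the difference of means applies.

Point estimate: x̄₁ - x̄₂ = 115 - 126 = -11

Standard error: SE = √(s₁²/n₁ + s₂²/n₂)
= √(10²/51 + 10²/53)
= √(1.960784 + 1.886792)
= 1.961524

For 90% confidence, z* = 1.645 (from standard normal table)
Margin of error: E = z* × SE = 1.645 × 1.961524 = 3.2267

Z-interval: (x̄₁ - x̄₂) ± E = -11 ± 3.2267 = (-14.2267, -7.7733)

Rounded to 2 decimal places:

(-14.23, -7.77)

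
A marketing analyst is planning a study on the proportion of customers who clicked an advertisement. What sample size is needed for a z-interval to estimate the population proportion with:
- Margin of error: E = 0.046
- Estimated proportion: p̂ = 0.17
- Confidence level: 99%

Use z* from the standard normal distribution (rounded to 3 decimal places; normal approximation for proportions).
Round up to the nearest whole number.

Using z* for proportion z-interval (normal approximation).

For 99% confidence, z* = 2.576 (from standard normal table)

Sample size formula for proportion z-interval: n = z*²p̂(1-p̂)/E²

n = 2.576² × 0.17 × 0.83 / 0.046²
  = 6.635776 × 0.1411 / 0.002116
  = 442.4896

Round up to the nearest whole number: n = 443

443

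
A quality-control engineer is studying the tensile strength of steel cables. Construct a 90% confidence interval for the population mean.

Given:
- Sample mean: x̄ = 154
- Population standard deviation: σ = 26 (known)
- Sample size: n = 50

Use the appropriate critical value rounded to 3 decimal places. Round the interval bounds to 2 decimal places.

The population standard deviation σ is known, so use a z-interval (standard normal critical value).

For 90% confidence, z* = 1.645 (from standard normal table)

Standard error: SE = σ/√n = 26/√50 = 3.676955

Margin of error: E = z* × SE = 1.645 × 3.676955 = 6.0486

Z-interval: x̄ ± E = 154 ± 6.0486 = (147.9514, 160.0486)

Rounded to 2 decimal places:

(147.95, 160.05)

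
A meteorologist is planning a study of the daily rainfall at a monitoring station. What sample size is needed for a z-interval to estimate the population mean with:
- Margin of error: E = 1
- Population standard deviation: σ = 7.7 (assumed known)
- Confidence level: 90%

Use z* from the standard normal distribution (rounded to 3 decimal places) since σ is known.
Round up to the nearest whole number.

Using z* since population σ is known (z-interval formula).

For 90% confidence, z* = 1.645 (from standard normal table)

Sample size formula for z-interval: n = (z*σ/E)²

n = (1.645 × 7.7 / 1)²
  = (12.666500)²
  = 160.4402

Round up to the nearest whole number: n = 161

161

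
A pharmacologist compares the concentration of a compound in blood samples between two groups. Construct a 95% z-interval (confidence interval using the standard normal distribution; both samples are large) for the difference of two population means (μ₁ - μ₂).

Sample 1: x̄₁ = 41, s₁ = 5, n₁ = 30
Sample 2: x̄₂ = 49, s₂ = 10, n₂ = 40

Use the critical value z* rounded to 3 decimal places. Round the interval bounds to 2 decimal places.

Both samples are large (n₁ = 30 ≥ 30, n₂ = 40 ≥ 30), so a z-interval for the difference of means applies.

Point estimate: x̄₁ - x̄₂ = 41 - 49 = -8

Standard error: SE = √(s₁²/n₁ + s₂²/n₂)
= √(5²/30 + 10²/40)
= √(0.833333 + 2.500000)
= 1.825742

For 95% confidence, z* = 1.96 (from standard normal table)
Margin of error: E = z* × SE = 1.96 × 1.825742 = 3.5785

Z-interval: (x̄₁ - x̄₂) ± E = -8 ± 3.5785 = (-11.5785, -4.4215)

Rounded to 2 decimal places:

(-11.58, -4.42)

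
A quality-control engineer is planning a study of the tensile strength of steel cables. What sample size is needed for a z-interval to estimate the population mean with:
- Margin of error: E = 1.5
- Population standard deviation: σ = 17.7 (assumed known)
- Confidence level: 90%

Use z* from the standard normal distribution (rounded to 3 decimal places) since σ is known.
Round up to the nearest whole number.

Using z* since population σ is known (z-interval formula).

For 90% confidence, z* = 1.645 (from standard normal table)

Sample size formula for z-interval: n = (z*σ/E)²

n = (1.645 × 17.7 / 1.5)²
  = (19.411000)²
  = 376.7869

Round up to the nearest whole number: n = 377

377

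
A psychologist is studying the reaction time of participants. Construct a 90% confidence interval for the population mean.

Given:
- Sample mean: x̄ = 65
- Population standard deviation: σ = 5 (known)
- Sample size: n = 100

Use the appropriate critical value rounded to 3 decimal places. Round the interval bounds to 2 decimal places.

The population standard deviation σ is known, so use a z-interval (standard normal critical value).

For 90% confidence, z* = 1.645 (from standard normal table)

Standard error: SE = σ/√n = 5/√100 = 0.500000

Margin of error: E = z* × SE = 1.645 × 0.500000 = 0.8225

Z-interval: x̄ ± E = 65 ± 0.8225 = (64.1775, 65.8225)

Rounded to 2 decimal places:

(64.18, 65.82)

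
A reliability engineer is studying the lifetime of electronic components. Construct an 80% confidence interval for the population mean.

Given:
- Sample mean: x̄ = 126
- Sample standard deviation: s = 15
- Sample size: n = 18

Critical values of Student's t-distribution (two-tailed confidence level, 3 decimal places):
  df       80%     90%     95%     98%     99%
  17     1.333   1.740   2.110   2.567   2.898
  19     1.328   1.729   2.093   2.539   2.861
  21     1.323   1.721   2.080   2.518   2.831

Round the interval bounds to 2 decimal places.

The population standard deviation σ is unknown (only the sample standard deviation s is given), so use a t-interval with df = n - 1 = 18 - 1 = 17.

For 80% confidence with df = 17, t* = 1.333 (from t-table)

Standard error: SE = s/√n = 15/√18 = 3.535534

Margin of error: E = t* × SE = 1.333 × 3.535534 = 4.7129

T-interval: x̄ ± E = 126 ± 4.7129 = (121.2871, 130.7129)

Rounded to 2 decimal places:

(121.29, 130.71)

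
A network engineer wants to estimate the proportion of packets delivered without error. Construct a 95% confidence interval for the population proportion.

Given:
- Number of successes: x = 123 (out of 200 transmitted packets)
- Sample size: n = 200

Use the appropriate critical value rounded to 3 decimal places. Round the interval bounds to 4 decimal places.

Sample proportion: p̂ = 123/200 = 0.615000

Check conditions for normal approximation:
  np̂ = 123 ≥ 10 ✓
  n(1-p̂) = 77 ≥ 10 ✓

The sample is large enough, so use a z-interval (normal approximation) for the proportion.

For 95% confidence, z* = 1.96 (from standard normal table)

Standard error: SE = √(p̂(1-p̂)/n) = √(0.615000×0.385000/200) = 0.03440748

Margin of error: E = z* × SE = 1.96 × 0.03440748 = 0.067439

Z-interval: p̂ ± E = 0.615000 ± 0.067439 = (0.547561, 0.682439)

Rounded to 4 decimal places:

(0.5476, 0.6824)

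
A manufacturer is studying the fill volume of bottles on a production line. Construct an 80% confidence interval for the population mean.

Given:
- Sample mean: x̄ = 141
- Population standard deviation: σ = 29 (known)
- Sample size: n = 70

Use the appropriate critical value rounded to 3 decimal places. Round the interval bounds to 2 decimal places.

The population standard deviation σ is known, so use a z-interval (standard normal critical value).

For 80% confidence, z* = 1.282 (from standard normal table)

Standard error: SE = σ/√n = 29/√70 = 3.466163

Margin of error: E = z* × SE = 1.282 × 3.466163 = 4.4436

Z-interval: x̄ ± E = 141 ± 4.4436 = (136.5564, 145.4436)

Rounded to 2 decimal places:

(136.56, 145.44)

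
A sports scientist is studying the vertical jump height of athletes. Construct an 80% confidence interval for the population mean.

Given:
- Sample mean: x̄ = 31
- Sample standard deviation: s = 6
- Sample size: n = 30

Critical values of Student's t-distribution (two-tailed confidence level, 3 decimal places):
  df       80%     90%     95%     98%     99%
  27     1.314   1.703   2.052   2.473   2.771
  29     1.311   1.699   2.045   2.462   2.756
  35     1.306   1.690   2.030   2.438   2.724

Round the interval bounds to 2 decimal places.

The population standard deviation σ is unknown (only the sample standard deviation s is given), so use a t-interval with df = n - 1 = 30 - 1 = 29.

For 80% confidence with df = 29, t* = 1.311 (from t-table)

Standard error: SE = s/√n = 6/√30 = 1.095445

Margin of error: E = t* × SE = 1.311 × 1.095445 = 1.4361

T-interval: x̄ ± E = 31 ± 1.4361 = (29.5639, 32.4361)

Rounded to 2 decimal places:

(29.56, 32.44)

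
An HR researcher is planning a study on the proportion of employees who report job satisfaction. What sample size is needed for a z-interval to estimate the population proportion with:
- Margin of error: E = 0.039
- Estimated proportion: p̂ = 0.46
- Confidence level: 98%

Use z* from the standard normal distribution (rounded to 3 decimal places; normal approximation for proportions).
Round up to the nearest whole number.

Using z* for proportion z-interval (normal approximation).

For 98% confidence, z* = 2.326 (from standard normal table)

Sample size formula for proportion z-interval: n = z*²p̂(1-p̂)/E²

n = 2.326² × 0.46 × 0.54 / 0.039²
  = 5.410276 × 0.2484 / 0.001521
  = 883.5717

Round up to the nearest whole number: n = 884

884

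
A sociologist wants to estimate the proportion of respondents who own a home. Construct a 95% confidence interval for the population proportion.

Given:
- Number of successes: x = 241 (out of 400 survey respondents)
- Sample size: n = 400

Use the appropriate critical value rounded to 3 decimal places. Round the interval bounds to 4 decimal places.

Sample proportion: p̂ = 241/400 = 0.602500

Check conditions for normal approximation:
  np̂ = 241 ≥ 10 ✓
  n(1-p̂) = 159 ≥ 10 ✓

The sample is large enough, so use a z-interval (normal approximation) for the proportion.

For 95% confidence, z* = 1.96 (from standard normal table)

Standard error: SE = √(p̂(1-p̂)/n) = √(0.602500×0.397500/400) = 0.02446905

Margin of error: E = z* × SE = 1.96 × 0.02446905 = 0.047959

Z-interval: p̂ ± E = 0.602500 ± 0.047959 = (0.554541, 0.650459)

Rounded to 4 decimal places:

(0.5545, 0.6505)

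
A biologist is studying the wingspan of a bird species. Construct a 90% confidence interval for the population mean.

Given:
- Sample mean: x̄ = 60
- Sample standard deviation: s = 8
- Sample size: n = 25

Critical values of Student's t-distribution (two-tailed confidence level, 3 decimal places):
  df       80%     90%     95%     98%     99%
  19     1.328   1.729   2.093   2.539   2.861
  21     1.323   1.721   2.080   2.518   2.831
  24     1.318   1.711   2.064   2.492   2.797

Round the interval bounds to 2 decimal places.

The population standard deviation σ is unknown (only the sample standard deviation s is given), so use a t-interval with df = n - 1 = 25 - 1 = 24.

For 90% confidence with df = 24, t* = 1.711 (from t-table)

Standard error: SE = s/√n = 8/√25 = 1.600000

Margin of error: E = t* × SE = 1.711 × 1.600000 = 2.7376

T-interval: x̄ ± E = 60 ± 2.7376 = (57.2624, 62.7376)

Rounded to 2 decimal places:

(57.26, 62.74)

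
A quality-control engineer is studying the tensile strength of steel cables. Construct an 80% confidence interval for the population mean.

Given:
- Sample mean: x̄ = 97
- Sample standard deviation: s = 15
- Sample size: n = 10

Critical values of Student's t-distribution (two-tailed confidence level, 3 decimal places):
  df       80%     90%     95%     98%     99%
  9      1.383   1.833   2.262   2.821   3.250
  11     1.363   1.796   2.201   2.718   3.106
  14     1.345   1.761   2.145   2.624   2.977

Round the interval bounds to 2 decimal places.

The population standard deviation σ is unknown (only the sample standard deviation s is given), so use a t-interval with df = n - 1 = 10 - 1 = 9.

For 80% confidence with df = 9, t* = 1.383 (from t-table)

Standard error: SE = s/√n = 15/√10 = 4.743416

Margin of error: E = t* × SE = 1.383 × 4.743416 = 6.5601

T-interval: x̄ ± E = 97 ± 6.5601 = (90.4399, 103.5601)

Rounded to 2 decimal places:

(90.44, 103.56)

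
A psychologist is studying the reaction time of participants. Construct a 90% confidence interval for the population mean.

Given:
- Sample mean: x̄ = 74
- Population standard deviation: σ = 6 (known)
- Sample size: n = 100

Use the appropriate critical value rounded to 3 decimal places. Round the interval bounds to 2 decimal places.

The population standard deviation σ is known, so use a z-interval (standard normal critical value).

For 90% confidence, z* = 1.645 (from standard normal table)

Standard error: SE = σ/√n = 6/√100 = 0.600000

Margin of error: E = z* × SE = 1.645 × 0.600000 = 0.9870

Z-interval: x̄ ± E = 74 ± 0.9870 = (73.0130, 74.9870)

Rounded to 2 decimal places:

(73.01, 74.99)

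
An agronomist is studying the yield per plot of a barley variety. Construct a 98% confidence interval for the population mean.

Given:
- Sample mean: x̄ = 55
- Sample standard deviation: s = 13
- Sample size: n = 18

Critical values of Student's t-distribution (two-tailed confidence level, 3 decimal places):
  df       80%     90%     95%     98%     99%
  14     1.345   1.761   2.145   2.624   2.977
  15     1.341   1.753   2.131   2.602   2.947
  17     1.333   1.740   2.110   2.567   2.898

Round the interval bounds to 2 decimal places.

The population standard deviation σ is unknown (only the sample standard deviation s is given), so use a t-interval with df = n - 1 = 18 - 1 = 17.

For 98% confidence with df = 17, t* = 2.567 (from t-table)

Standard error: SE = s/√n = 13/√18 = 3.064129

Margin of error: E = t* × SE = 2.567 × 3.064129 = 7.8656

T-interval: x̄ ± E = 55 ± 7.8656 = (47.1344, 62.8656)

Rounded to 2 decimal places:

(47.13, 62.87)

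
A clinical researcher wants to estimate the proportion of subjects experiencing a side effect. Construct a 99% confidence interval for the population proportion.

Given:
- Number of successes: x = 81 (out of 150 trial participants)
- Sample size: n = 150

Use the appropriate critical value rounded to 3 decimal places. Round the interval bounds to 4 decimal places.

Sample proportion: p̂ = 81/150 = 0.540000

Check conditions for normal approximation:
  np̂ = 81 ≥ 10 ✓
  n(1-p̂) = 69 ≥ 10 ✓

The sample is large enough, so use a z-interval (normal approximation) for the proportion.

For 99% confidence, z* = 2.576 (from standard normal table)

Standard error: SE = √(p̂(1-p̂)/n) = √(0.540000×0.460000/150) = 0.04069398

Margin of error: E = z* × SE = 2.576 × 0.04069398 = 0.104828

Z-interval: p̂ ± E = 0.540000 ± 0.104828 = (0.435172, 0.644828)

Rounded to 4 decimal places:

(0.4352, 0.6448)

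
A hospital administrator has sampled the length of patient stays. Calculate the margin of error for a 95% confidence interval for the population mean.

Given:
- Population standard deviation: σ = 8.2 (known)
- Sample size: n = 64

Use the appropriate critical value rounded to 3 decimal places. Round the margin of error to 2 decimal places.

The population standard deviation σ is known, so use the z-interval margin of error formula.

For 95% confidence, z* = 1.96 (from standard normal table)

Margin of error formula for z-interval: E = z* × σ/√n

E = 1.96 × 8.2/√64
  = 1.96 × 1.025000
  = 2.0090

Rounded to 2 decimal places:

2.01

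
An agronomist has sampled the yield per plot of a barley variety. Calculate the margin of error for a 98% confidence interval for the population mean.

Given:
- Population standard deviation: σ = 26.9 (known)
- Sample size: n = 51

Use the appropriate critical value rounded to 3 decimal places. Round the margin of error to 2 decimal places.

The population standard deviation σ is known, so use the z-interval margin of error formula.

For 98% confidence, z* = 2.326 (from standard normal table)

Margin of error formula for z-interval: E = z* × σ/√n

E = 2.326 × 26.9/√51
  = 2.326 × 3.766753
  = 8.7615

Rounded to 2 decimal places:

8.76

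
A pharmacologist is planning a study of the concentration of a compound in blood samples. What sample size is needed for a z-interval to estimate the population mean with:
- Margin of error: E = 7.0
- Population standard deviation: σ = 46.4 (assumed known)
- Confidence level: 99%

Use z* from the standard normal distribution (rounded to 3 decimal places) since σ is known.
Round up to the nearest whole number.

Using z* since population σ is known (z-interval formula).

For 99% confidence, z* = 2.576 (from standard normal table)

Sample size formula for z-interval: n = (z*σ/E)²

n = (2.576 × 46.4 / 7.0)²
  = (17.075200)²
  = 291.5625

Round up to the nearest whole number: n = 292

292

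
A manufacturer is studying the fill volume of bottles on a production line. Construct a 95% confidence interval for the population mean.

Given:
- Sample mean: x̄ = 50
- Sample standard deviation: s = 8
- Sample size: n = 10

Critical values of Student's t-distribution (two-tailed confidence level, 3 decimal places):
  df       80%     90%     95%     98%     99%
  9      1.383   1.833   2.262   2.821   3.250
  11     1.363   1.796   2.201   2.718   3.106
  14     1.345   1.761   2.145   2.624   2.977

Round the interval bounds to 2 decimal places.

The population standard deviation σ is unknown (only the sample standard deviation s is given), so use a t-interval with df = n - 1 = 10 - 1 = 9.

For 95% confidence with df = 9, t* = 2.262 (from t-table)

Standard error: SE = s/√n = 8/√10 = 2.529822

Margin of error: E = t* × SE = 2.262 × 2.529822 = 5.7225

T-interval: x̄ ± E = 50 ± 5.7225 = (44.2775, 55.7225)

Rounded to 2 decimal places:

(44.28, 55.72)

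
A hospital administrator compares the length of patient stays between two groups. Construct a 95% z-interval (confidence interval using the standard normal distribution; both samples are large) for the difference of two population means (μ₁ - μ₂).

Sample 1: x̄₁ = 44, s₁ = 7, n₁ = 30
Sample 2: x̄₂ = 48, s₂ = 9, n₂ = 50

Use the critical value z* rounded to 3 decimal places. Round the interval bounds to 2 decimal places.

Both samples are large (n₁ = 30 ≥ 30, n₂ = 50 ≥ 30), so a z-interval for the difference of means applies.

Point estimate: x̄₁ - x̄₂ = 44 - 48 = -4

Standard error: SE = √(s₁²/n₁ + s₂²/n₂)
= √(7²/30 + 9²/50)
= √(1.633333 + 1.620000)
= 1.803700

For 95% confidence, z* = 1.96 (from standard normal table)
Margin of error: E = z* × SE = 1.96 × 1.803700 = 3.5353

Z-interval: (x̄₁ - x̄₂) ± E = -4 ± 3.5353 = (-7.5353, -0.4647)

Rounded to 2 decimal places:

(-7.54, -0.46)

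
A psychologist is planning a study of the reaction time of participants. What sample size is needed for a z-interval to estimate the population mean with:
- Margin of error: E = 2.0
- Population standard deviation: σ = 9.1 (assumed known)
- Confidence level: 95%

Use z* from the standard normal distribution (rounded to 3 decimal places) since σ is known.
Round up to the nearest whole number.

Using z* since population σ is known (z-interval formula).

For 95% confidence, z* = 1.96 (from standard normal table)

Sample size formula for z-interval: n = (z*σ/E)²

n = (1.96 × 9.1 / 2.0)²
  = (8.918000)²
  = 79.5307

Round up to the nearest whole number: n = 80

80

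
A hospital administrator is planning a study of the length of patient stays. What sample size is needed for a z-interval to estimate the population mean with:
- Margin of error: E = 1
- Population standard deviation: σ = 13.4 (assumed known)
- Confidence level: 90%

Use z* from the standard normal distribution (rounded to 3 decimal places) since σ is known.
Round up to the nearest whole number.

Using z* since population σ is known (z-interval formula).

For 90% confidence, z* = 1.645 (from standard normal table)

Sample size formula for z-interval: n = (z*σ/E)²

n = (1.645 × 13.4 / 1)²
  = (22.043000)²
  = 485.8938

Round up to the nearest whole number: n = 486

486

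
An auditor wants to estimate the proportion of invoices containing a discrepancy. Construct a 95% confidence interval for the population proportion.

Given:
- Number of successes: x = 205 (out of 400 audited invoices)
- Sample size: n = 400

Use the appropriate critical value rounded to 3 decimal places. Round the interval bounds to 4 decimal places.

Sample proportion: p̂ = 205/400 = 0.512500

Check conditions for normal approximation:
  np̂ = 205 ≥ 10 ✓
  n(1-p̂) = 195 ≥ 10 ✓

The sample is large enough, so use a z-interval (normal approximation) for the proportion.

For 95% confidence, z* = 1.96 (from standard normal table)

Standard error: SE = √(p̂(1-p̂)/n) = √(0.512500×0.487500/400) = 0.02499219

Margin of error: E = z* × SE = 1.96 × 0.02499219 = 0.048985

Z-interval: p̂ ± E = 0.512500 ± 0.048985 = (0.463515, 0.561485)

Rounded to 4 decimal places:

(0.4635, 0.5615)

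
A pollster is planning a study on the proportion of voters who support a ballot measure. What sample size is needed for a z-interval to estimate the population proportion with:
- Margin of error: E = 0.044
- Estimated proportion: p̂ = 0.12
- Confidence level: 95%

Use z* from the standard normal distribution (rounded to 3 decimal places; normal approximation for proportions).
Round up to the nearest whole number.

Using z* for proportion z-interval (normal approximation).

For 95% confidence, z* = 1.96 (from standard normal table)

Sample size formula for proportion z-interval: n = z*²p̂(1-p̂)/E²

n = 1.96² × 0.12 × 0.88 / 0.044²
  = 3.8416 × 0.1056 / 0.001936
  = 209.5418

Round up to the nearest whole number: n = 210

210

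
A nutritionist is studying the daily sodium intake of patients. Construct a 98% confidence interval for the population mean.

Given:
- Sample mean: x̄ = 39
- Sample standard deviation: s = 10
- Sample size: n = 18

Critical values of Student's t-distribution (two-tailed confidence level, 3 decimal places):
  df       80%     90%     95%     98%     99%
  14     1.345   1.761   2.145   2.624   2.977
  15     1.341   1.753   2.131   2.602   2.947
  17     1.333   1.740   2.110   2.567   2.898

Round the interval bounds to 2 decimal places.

The population standard deviation σ is unknown (only the sample standard deviation s is given), so use a t-interval with df = n - 1 = 18 - 1 = 17.

For 98% confidence with df = 17, t* = 2.567 (from t-table)

Standard error: SE = s/√n = 10/√18 = 2.357023

Margin of error: E = t* × SE = 2.567 × 2.357023 = 6.0505

T-interval: x̄ ± E = 39 ± 6.0505 = (32.9495, 45.0505)

Rounded to 2 decimal places:

(32.95, 45.05)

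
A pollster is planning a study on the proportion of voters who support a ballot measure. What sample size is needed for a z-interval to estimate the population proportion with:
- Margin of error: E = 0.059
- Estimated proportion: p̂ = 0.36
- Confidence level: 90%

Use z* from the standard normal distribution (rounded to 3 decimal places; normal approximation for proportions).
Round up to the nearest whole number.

Using z* for proportion z-interval (normal approximation).

For 90% confidence, z* = 1.645 (from standard normal table)

Sample size formula for proportion z-interval: n = z*²p̂(1-p̂)/E²

n = 1.645² × 0.36 × 0.64 / 0.059²
  = 2.706025 × 0.2304 / 0.003481
  = 179.1060

Round up to the nearest whole number: n = 180

180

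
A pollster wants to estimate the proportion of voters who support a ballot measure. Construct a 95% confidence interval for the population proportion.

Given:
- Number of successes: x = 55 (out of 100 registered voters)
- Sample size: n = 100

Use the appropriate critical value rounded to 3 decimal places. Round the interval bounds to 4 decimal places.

Sample proportion: p̂ = 55/100 = 0.550000

Check conditions for normal approximation:
  np̂ = 55 ≥ 10 ✓
  n(1-p̂) = 45 ≥ 10 ✓

The sample is large enough, so use a z-interval (normal approximation) for the proportion.

For 95% confidence, z* = 1.96 (from standard normal table)

Standard error: SE = √(p̂(1-p̂)/n) = √(0.550000×0.450000/100) = 0.04974937

Margin of error: E = z* × SE = 1.96 × 0.04974937 = 0.097509

Z-interval: p̂ ± E = 0.550000 ± 0.097509 = (0.452491, 0.647509)

Rounded to 4 decimal places:

(0.4525, 0.6475)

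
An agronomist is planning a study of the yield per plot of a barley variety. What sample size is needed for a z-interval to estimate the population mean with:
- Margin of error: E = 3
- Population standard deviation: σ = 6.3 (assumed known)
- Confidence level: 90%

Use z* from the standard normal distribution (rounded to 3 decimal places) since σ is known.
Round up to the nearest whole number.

Using z* since population σ is known (z-interval formula).

For 90% confidence, z* = 1.645 (from standard normal table)

Sample size formula for z-interval: n = (z*σ/E)²

n = (1.645 × 6.3 / 3)²
  = (3.454500)²
  = 11.9336

Round up to the nearest whole number: n = 12

12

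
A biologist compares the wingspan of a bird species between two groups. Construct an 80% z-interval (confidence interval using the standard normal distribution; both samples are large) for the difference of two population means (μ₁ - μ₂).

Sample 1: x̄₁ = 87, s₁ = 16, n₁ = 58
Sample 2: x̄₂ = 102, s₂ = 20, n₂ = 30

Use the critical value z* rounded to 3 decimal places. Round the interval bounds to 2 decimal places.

Both samples are large (n₁ = 58 ≥ 30, n₂ = 30 ≥ 30), so a z-interval for the difference of means applies.

Point estimate: x̄₁ - x̄₂ = 87 - 102 = -15

Standard error: SE = √(s₁²/n₁ + s₂²/n₂)
= √(16²/58 + 20²/30)
= √(4.413793 + 13.333333)
= 4.212734

For 80% confidence, z* = 1.282 (from standard normal table)
Margin of error: E = z* × SE = 1.282 × 4.212734 = 5.4007

Z-interval: (x̄₁ - x̄₂) ± E = -15 ± 5.4007 = (-20.4007, -9.5993)

Rounded to 2 decimal places:

(-20.40, -9.60)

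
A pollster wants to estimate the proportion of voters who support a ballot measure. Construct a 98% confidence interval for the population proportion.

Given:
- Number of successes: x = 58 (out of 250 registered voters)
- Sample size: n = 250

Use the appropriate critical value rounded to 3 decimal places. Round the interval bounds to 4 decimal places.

Sample proportion: p̂ = 58/250 = 0.232000

Check conditions for normal approximation:
  np̂ = 58 ≥ 10 ✓
  n(1-p̂) = 192 ≥ 10 ✓

The sample is large enough, so use a z-interval (normal approximation) for the proportion.

For 98% confidence, z* = 2.326 (from standard normal table)

Standard error: SE = √(p̂(1-p̂)/n) = √(0.232000×0.768000/250) = 0.02669652

Margin of error: E = z* × SE = 2.326 × 0.02669652 = 0.062096

Z-interval: p̂ ± E = 0.232000 ± 0.062096 = (0.169904, 0.294096)

Rounded to 4 decimal places:

(0.1699, 0.2941)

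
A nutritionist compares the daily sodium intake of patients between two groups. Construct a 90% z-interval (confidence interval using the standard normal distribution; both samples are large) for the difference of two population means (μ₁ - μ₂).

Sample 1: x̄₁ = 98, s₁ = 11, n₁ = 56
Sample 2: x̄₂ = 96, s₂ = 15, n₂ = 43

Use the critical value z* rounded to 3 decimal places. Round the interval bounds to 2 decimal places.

Both samples are large (n₁ = 56 ≥ 30, n₂ = 43 ≥ 30), so a z-interval for the difference of means applies.

Point estimate: x̄₁ - x̄₂ = 98 - 96 = 2

Standard error: SE = √(s₁²/n₁ + s₂²/n₂)
= √(11²/56 + 15²/43)
= √(2.160714 + 5.232558)
= 2.719057

For 90% confidence, z* = 1.645 (from standard normal table)
Margin of error: E = z* × SE = 1.645 × 2.719057 = 4.4728

Z-interval: (x̄₁ - x̄₂) ± E = 2 ± 4.4728 = (-2.4728, 6.4728)

Rounded to 2 decimal places:

(-2.47, 6.47)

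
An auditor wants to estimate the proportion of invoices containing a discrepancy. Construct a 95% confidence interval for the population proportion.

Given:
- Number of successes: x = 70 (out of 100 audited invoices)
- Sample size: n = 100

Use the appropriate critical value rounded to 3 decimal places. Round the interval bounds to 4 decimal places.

Sample proportion: p̂ = 70/100 = 0.700000

Check conditions for normal approximation:
  np̂ = 70 ≥ 10 ✓
  n(1-p̂) = 30 ≥ 10 ✓

The sample is large enough, so use a z-interval (normal approximation) for the proportion.

For 95% confidence, z* = 1.96 (from standard normal table)

Standard error: SE = √(p̂(1-p̂)/n) = √(0.700000×0.300000/100) = 0.04582576

Margin of error: E = z* × SE = 1.96 × 0.04582576 = 0.089818

Z-interval: p̂ ± E = 0.700000 ± 0.089818 = (0.610182, 0.789818)

Rounded to 4 decimal places:

(0.6102, 0.7898)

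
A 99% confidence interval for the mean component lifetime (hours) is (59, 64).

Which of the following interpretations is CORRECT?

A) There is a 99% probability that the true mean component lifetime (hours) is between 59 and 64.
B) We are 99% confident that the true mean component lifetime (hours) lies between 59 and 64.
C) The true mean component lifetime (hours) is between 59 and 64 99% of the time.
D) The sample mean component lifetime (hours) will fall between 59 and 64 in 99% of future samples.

A confidence interval represents our confidence in the procedure, not a probability statement about the parameter.

Key concept: If we repeated this sampling process many times and computed a 99% CI each time, about 99% of those intervals would contain the true population parameter.

For this specific interval (59, 64):
- Midpoint (point estimate): 61.5
- Margin of error: 2.5

The correct interpretation is the one stating confidence that the true parameter lies in the interval — option B.

B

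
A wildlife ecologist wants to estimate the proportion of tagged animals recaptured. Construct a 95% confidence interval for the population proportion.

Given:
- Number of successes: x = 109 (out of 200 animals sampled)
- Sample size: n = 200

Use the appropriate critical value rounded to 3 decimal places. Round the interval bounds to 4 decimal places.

Sample proportion: p̂ = 109/200 = 0.545000

Check conditions for normal approximation:
  np̂ = 109 ≥ 10 ✓
  n(1-p̂) = 91 ≥ 10 ✓

The sample is large enough, so use a z-interval (normal approximation) for the proportion.

For 95% confidence, z* = 1.96 (from standard normal table)

Standard error: SE = √(p̂(1-p̂)/n) = √(0.545000×0.455000/200) = 0.03521186

Margin of error: E = z* × SE = 1.96 × 0.03521186 = 0.069015

Z-interval: p̂ ± E = 0.545000 ± 0.069015 = (0.475985, 0.614015)

Rounded to 4 decimal places:

(0.4760, 0.6140)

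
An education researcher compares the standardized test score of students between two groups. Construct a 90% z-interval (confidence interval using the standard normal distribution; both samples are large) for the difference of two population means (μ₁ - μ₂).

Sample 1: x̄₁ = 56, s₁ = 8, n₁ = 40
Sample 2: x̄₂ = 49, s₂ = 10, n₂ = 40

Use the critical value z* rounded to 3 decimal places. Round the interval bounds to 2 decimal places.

Both samples are large (n₁ = 40 ≥ 30, n₂ = 40 ≥ 30), so a z-interval for the difference of means applies.

Point estimate: x̄₁ - x̄₂ = 56 - 49 = 7

Standard error: SE = √(s₁²/n₁ + s₂²/n₂)
= √(8²/40 + 10²/40)
= √(1.600000 + 2.500000)
= 2.024846

For 90% confidence, z* = 1.645 (from standard normal table)
Margin of error: E = z* × SE = 1.645 × 2.024846 = 3.3309

Z-interval: (x̄₁ - x̄₂) ± E = 7 ± 3.3309 = (3.6691, 10.3309)

Rounded to 2 decimal places:

(3.67, 10.33)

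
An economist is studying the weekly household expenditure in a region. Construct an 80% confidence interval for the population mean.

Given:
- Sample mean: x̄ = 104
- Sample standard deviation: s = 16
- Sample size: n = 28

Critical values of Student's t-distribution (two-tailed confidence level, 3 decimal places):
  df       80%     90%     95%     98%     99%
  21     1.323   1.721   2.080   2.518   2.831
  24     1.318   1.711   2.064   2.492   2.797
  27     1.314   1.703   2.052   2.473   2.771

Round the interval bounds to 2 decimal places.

The population standard deviation σ is unknown (only the sample standard deviation s is given), so use a t-interval with df = n - 1 = 28 - 1 = 27.

For 80% confidence with df = 27, t* = 1.314 (from t-table)

Standard error: SE = s/√n = 16/√28 = 3.023716

Margin of error: E = t* × SE = 1.314 × 3.023716 = 3.9732

T-interval: x̄ ± E = 104 ± 3.9732 = (100.0268, 107.9732)

Rounded to 2 decimal places:

(100.03, 107.97)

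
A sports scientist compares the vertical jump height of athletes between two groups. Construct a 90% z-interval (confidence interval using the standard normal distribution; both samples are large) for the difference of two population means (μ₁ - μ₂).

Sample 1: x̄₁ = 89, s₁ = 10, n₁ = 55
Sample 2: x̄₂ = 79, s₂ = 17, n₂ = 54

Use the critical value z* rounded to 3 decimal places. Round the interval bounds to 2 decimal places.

Both samples are large (n₁ = 55 ≥ 30, n₂ = 54 ≥ 30), so a z-interval for the difference of means applies.

Point estimate: x̄₁ - x̄₂ = 89 - 79 = 10

Standard error: SE = √(s₁²/n₁ + s₂²/n₂)
= √(10²/55 + 17²/54)
= √(1.818182 + 5.351852)
= 2.677692

For 90% confidence, z* = 1.645 (from standard normal table)
Margin of error: E = z* × SE = 1.645 × 2.677692 = 4.4048

Z-interval: (x̄₁ - x̄₂) ± E = 10 ± 4.4048 = (5.5952, 14.4048)

Rounded to 2 decimal places:

(5.60, 14.40)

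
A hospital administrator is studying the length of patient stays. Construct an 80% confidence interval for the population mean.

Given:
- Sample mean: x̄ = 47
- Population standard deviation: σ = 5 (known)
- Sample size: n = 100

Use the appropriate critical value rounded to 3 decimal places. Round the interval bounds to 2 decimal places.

The population standard deviation σ is known, so use a z-interval (standard normal critical value).

For 80% confidence, z* = 1.282 (from standard normal table)

Standard error: SE = σ/√n = 5/√100 = 0.500000

Margin of error: E = z* × SE = 1.282 × 0.500000 = 0.6410

Z-interval: x̄ ± E = 47 ± 0.6410 = (46.3590, 47.6410)

Rounded to 2 decimal places:

(46.36, 47.64)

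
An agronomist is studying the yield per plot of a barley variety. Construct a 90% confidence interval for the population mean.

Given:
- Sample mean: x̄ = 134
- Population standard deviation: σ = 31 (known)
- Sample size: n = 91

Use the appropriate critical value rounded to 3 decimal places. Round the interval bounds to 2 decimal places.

The population standard deviation σ is known, so use a z-interval (standard normal critical value).

For 90% confidence, z* = 1.645 (from standard normal table)

Standard error: SE = σ/√n = 31/√91 = 3.249683

Margin of error: E = z* × SE = 1.645 × 3.249683 = 5.3457

Z-interval: x̄ ± E = 134 ± 5.3457 = (128.6543, 139.3457)

Rounded to 2 decimal places:

(128.65, 139.35)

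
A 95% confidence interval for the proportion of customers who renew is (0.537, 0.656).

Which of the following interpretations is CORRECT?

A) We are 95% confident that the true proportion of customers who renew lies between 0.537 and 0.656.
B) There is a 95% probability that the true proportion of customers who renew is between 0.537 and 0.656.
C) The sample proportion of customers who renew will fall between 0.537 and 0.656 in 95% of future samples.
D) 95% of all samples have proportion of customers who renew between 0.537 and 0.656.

A confidence interval represents our confidence in the procedure, not a probability statement about the parameter.

Key concept: If we repeated this sampling process many times and computed a 95% CI each time, about 95% of those intervals would contain the true population parameter.

For this specific interval (0.537, 0.656):
- Midpoint (point estimate): 0.5965
- Margin of error: 0.0595

The correct interpretation is the one stating confidence that the true parameter lies in the interval — option A.

A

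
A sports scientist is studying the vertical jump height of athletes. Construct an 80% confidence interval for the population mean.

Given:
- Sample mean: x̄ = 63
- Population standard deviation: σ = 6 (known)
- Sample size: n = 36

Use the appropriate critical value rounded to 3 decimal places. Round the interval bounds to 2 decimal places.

The population standard deviation σ is known, so use a z-interval (standard normal critical value).

For 80% confidence, z* = 1.282 (from standard normal table)

Standard error: SE = σ/√n = 6/√36 = 1.000000

Margin of error: E = z* × SE = 1.282 × 1.000000 = 1.2820

Z-interval: x̄ ± E = 63 ± 1.2820 = (61.7180, 64.2820)

Rounded to 2 decimal places:

(61.72, 64.28)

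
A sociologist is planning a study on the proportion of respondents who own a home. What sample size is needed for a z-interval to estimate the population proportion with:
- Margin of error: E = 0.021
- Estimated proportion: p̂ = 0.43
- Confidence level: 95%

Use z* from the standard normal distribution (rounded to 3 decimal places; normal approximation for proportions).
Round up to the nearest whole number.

Using z* for proportion z-interval (normal approximation).

For 95% confidence, z* = 1.96 (from standard normal table)

Sample size formula for proportion z-interval: n = z*²p̂(1-p̂)/E²

n = 1.96² × 0.43 × 0.57 / 0.021²
  = 3.8416 × 0.2451 / 0.000441
  = 2135.0933

Round up to the nearest whole number: n = 2136

2136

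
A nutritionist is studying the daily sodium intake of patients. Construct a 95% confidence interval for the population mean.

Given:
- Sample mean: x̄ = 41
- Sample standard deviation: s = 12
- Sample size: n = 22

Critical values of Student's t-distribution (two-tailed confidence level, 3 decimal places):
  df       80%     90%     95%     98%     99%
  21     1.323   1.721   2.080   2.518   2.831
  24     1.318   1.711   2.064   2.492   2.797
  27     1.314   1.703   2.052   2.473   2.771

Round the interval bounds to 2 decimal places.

The population standard deviation σ is unknown (only the sample standard deviation s is given), so use a t-interval with df = n - 1 = 22 - 1 = 21.

For 95% confidence with df = 21, t* = 2.080 (from t-table)

Standard error: SE = s/√n = 12/√22 = 2.558409

Margin of error: E = t* × SE = 2.080 × 2.558409 = 5.3215

T-interval: x̄ ± E = 41 ± 5.3215 = (35.6785, 46.3215)

Rounded to 2 decimal places:

(35.68, 46.32)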